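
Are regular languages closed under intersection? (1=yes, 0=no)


Regular languages are closed under:
- Union (DFA product construction)
- Intersection (DFA product construction)
- Complement (swap accept/reject states)
- Concatenation (NFA construction)
- Kleene star (NFA construction)
intersection is in this list
Therefore: closed

1


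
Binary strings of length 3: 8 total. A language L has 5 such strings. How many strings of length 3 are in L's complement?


Alphabet: {0,1}
String length: 3
Total strings of length 3 = 2^3 = 8
Strings in L = 5
Complement = total - |L|
= 8 - 5
= 3

3


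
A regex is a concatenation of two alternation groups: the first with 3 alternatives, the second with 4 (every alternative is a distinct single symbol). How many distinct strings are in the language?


First group: 3 alternatives
Second group: 4 alternatives
Concatenation: each choice from group 1 pairs with each from group 2
Total = 3 x 4 = 12

12


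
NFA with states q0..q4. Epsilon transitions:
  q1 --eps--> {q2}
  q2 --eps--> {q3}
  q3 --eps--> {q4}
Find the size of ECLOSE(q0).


Starting from q0
Initialize closure = {q0}
q0 has no outgoing epsilon transitions -> nothing to add
Final closure: {q0}
Size = 1

1


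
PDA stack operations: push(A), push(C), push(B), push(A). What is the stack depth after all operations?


Tracing stack operations:
  push(A) -> stack = [A], depth=1
  push(C) -> stack = [A,C], depth=2
  push(B) -> stack = [A,C,B], depth=3
  push(A) -> stack = [A,C,B,A], depth=4
Final depth = 4

4


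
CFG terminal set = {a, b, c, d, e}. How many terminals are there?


Terminal symbols: a, b, c, d, e
Counting each: a (#1), b (#2), c (#3), d (#4), e (#5)
Total = 5

5


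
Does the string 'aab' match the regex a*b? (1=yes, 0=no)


Pattern: a*b
String: 'aab'
Pattern requires: zero or more 'a's followed by exactly one 'b'
Found 2 leading 'a's
Remaining: 'b'
Remaining is exactly 'b' -> match
Result: 1

1


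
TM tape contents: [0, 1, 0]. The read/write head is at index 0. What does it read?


Tape: [0, 1, 0]
Positions: 0 1 2
Values:    0 1 0
Head at position 0
tape[0] = 0

0


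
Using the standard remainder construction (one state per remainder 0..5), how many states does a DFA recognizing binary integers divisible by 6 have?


Divisibility by 6 is tracked via the remainder mod 6: 0, 1, ..., 5
The construction assigns one state to each remainder
Number of remainders = 6

6


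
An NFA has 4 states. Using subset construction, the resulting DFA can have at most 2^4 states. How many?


NFA has 4 states
Subset construction: each DFA state = subset of NFA states
Maximum subsets = 2^4
2^4 = 16

16


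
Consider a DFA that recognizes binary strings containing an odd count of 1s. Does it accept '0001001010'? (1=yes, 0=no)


DFA has 2 states: q_even (start, accept=no) and q_odd
Processing string '0001001010' character by character:
  Position 0: read '0', 1-count=0 -> q_even (no change)
  Position 1: read '0', 1-count=0 -> q_even (no change)
  Position 2: read '0', 1-count=0 -> q_even (no change)
  Position 3: read '1', 1-count=1 -> q_odd
  Position 4: read '0', 1-count=1 -> q_odd (no change)
  Position 5: read '0', 1-count=1 -> q_odd (no change)
  Position 6: read '1', 1-count=2 -> q_even
  Position 7: read '0', 1-count=2 -> q_even (no change)
  Position 8: read '1', 1-count=3 -> q_odd
  Position 9: read '0', 1-count=3 -> q_odd (no change)
Final state: q_odd, total 1s = 3 (odd); the DFA requires an odd count -> accept

1


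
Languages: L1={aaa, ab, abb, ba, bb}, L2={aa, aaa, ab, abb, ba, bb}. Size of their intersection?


L1 = {aaa, ab, abb, ba, bb}
L2 = {aa, aaa, ab, abb, ba, bb}
Checking each string in L1 against L2:
  'aaa': in L2? Yes
  'ab': in L2? Yes
  'abb': in L2? Yes
  'ba': in L2? Yes
  'bb': in L2? Yes
Intersection = {aaa, ab, abb, ba, bb}
|L1 ∩ L2| = 5

5


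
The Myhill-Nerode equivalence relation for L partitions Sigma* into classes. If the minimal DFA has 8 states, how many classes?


Myhill-Nerode theorem:
Number of equivalence classes = number of states in minimal DFA
Minimal DFA states = 8
Therefore equivalence classes = 8

8


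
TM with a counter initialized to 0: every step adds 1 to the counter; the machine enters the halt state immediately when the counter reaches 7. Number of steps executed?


Counter starts at 0. Counting sequence:
  Step 1: counter = 1
  Step 2: counter = 2
  Step 3: counter = 3
  Step 4: counter = 4
  Step 5: counter = 5
  Step 6: counter = 6
  Step 7: counter = 7
Counter reached 7 -> halt
Total steps = 7

7


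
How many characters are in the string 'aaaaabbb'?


String: 'aaaaabbb'
Counting characters:
  'a' appears 5 time(s)
  'b' appears 3 time(s)
Total length = 5 + 3 = 8

8


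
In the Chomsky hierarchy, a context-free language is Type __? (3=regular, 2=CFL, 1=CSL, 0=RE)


Chomsky hierarchy levels:
  Type 3: Regular (DFA/NFA/regex)
  Type 2: Context-free (PDA)
  Type 1: Context-sensitive
  Type 0: Recursively enumerable (TM)
'context-free' corresponds to Type 2

2


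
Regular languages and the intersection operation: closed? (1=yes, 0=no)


Regular languages are closed under all standard operations:
- Union: Yes (product construction)
- Intersection: Yes (product construction)
- Complement: Yes (swap accept/reject)
- Concatenation: Yes (NFA construction)
Operation: intersection -> Closed

1


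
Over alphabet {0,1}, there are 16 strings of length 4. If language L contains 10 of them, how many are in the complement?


Alphabet: {0,1}
String length: 4
Total strings of length 4 = 2^4 = 16
Strings in L = 10
Complement = total - |L|
= 16 - 10
= 6

6


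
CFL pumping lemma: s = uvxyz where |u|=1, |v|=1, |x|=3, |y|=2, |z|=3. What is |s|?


|s| = |u| + |v| + |x| + |y| + |z|
= 1 + 1 + 3 + 2 + 3
= 2 + 3 + 5
= 5 + 5
= 10

10


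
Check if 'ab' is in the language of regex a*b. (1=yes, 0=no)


Pattern: a*b
String: 'ab'
Pattern requires: zero or more 'a's followed by exactly one 'b'
Found 1 leading 'a's
Remaining: 'b'
Remaining is exactly 'b' -> match
Result: 1

1


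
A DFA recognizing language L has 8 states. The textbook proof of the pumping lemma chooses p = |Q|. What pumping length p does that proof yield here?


Pumping lemma for regular languages (standard proof):
Take p = |Q|, the number of DFA states.
Any string of length >= |Q| passes through |Q|+1 states while reading its first |Q| symbols,
so by pigeonhole some state repeats, giving the loop that can be pumped.
Here |Q| = 8
Therefore the proof uses p = 8

8


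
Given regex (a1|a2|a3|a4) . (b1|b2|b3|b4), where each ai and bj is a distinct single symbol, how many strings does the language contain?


First group: 4 alternatives
Second group: 4 alternatives
Concatenation: each choice from group 1 pairs with each from group 2
Total = 4 x 4 = 16

16


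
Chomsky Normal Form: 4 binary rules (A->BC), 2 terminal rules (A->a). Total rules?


CNF allows two rule forms:
  A -> BC (binary): 4 rules
  A -> a (terminal): 2 rules
Total = 4 + 2 = 6

6


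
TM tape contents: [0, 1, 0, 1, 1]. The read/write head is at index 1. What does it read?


Tape: [0, 1, 0, 1, 1]
Positions: 0 1 2 3 4
Values:    0 1 0 1 1
Head at position 1
tape[1] = 1

1


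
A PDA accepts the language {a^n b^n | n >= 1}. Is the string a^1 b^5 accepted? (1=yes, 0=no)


Language requires equal numbers of a's and b's
PDA pushes for each 'a', pops for each 'b'
Number of a's = 1
Number of b's = 5
1 != 5 -> Reject

0


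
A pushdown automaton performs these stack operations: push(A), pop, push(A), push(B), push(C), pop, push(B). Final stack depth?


Tracing stack operations:
  push(A) -> stack = [A], depth=1
  pop -> removed A, stack = [], depth=0
  push(A) -> stack = [A], depth=1
  push(B) -> stack = [A,B], depth=2
  push(C) -> stack = [A,B,C], depth=3
  pop -> removed C, stack = [A,B], depth=2
  push(B) -> stack = [A,B,B], depth=3
Final depth = 3

3


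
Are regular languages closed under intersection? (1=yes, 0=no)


Regular languages are closed under:
- Union (DFA product construction)
- Intersection (DFA product construction)
- Complement (swap accept/reject states)
- Concatenation (NFA construction)
- Kleene star (NFA construction)
intersection is in this list
Therefore: closed

1


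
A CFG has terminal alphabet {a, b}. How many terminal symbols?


Terminal symbols: a, b
Counting each: a (#1), b (#2)
Total = 2

2


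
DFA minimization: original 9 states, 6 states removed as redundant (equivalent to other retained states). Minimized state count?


Original DFA: 9 states
Redundant states removed: 6
Minimized states = original - removed
= 9 - 6
= 3

3


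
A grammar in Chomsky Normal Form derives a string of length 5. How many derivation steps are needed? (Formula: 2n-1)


Chomsky Normal Form derivation:
String length n = 5
Each step either:
  - Splits a nonterminal into two (n-1 such steps)
  - Converts a nonterminal to terminal (n such steps)
Total = (n-1) + n = 2n - 1
= 2(5) - 1
= 10 - 1
= 9

9


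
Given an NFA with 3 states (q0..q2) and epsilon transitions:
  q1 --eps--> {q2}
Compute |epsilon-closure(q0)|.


Starting from q0
Initialize closure = {q0}
q0 has no outgoing epsilon transitions -> nothing to add
Final closure: {q0}
Size = 1

1


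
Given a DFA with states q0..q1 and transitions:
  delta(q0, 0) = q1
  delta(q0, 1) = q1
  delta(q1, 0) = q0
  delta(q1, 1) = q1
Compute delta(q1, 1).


Looking up transition function:
delta(q1, 1) in the table
Row: q1, Column: 1
Result: q1

q1


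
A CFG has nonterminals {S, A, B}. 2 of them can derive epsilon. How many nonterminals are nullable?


Nonterminals: {S, A, B}
A nonterminal is nullable if it can derive epsilon
Counting nullable nonterminals: 2
Total nullable = 2

2


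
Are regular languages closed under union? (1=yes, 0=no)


Regular languages are closed under all standard operations:
- Union: Yes (product construction)
- Intersection: Yes (product construction)
- Complement: Yes (swap accept/reject)
- Concatenation: Yes (NFA construction)
Operation: union -> Closed

1


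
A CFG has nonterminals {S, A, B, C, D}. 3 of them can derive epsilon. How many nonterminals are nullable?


Nonterminals: {S, A, B, C, D}
A nonterminal is nullable if it can derive epsilon
Counting nullable nonterminals: 3
Total nullable = 3

3


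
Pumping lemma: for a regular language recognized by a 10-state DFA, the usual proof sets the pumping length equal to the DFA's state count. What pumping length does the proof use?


Pumping lemma for regular languages (standard proof):
Take p = |Q|, the number of DFA states.
Any string of length >= |Q| passes through |Q|+1 states while reading its first |Q| symbols,
so by pigeonhole some state repeats, giving the loop that can be pumped.
Here |Q| = 10
Therefore the proof uses p = 10

10


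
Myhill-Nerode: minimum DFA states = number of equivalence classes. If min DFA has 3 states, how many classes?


Myhill-Nerode theorem:
Number of equivalence classes = number of states in minimal DFA
Minimal DFA states = 3
Therefore equivalence classes = 3

3


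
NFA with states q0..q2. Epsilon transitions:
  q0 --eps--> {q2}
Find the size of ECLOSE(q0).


Starting from q0
Initialize closure = {q0}
Follow epsilon from q0 -> add q2
Final closure: {q0, q2}
Size = 2

2


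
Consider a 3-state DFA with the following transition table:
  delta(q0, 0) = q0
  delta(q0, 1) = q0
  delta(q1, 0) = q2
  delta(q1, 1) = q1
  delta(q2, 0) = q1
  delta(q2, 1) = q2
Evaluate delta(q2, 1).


Looking up transition function:
delta(q2, 1) in the table
Row: q2, Column: 1
Result: q2

q2


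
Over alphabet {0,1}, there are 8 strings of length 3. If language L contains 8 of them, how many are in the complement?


Alphabet: {0,1}
String length: 3
Total strings of length 3 = 2^3 = 8
Strings in L = 8
Complement = total - |L|
= 8 - 8
= 0

0


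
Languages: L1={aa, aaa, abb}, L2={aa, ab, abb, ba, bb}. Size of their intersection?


L1 = {aa, aaa, abb}
L2 = {aa, ab, abb, ba, bb}
Checking each string in L1 against L2:
  'aa': in L2? Yes
  'aaa': in L2? No
  'abb': in L2? Yes
Intersection = {aa, abb}
|L1 ∩ L2| = 2

2


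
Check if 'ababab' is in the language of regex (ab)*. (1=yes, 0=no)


Pattern: (ab)*
String: 'ababab'
Pattern requires: zero or more repetitions of 'ab'
Pairs: ['ab', 'ab', 'ab']
All pairs are 'ab'? Yes
Result: 1

1


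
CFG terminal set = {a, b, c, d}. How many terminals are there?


Terminal symbols: a, b, c, d
Counting each: a (#1), b (#2), c (#3), d (#4)
Total = 4

4


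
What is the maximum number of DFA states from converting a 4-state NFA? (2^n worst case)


NFA has 4 states
Subset construction: each DFA state = subset of NFA states
Maximum subsets = 2^4
2^4 = 16

16


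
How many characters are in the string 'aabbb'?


String: 'aabbb'
Counting characters:
  'a' appears 2 time(s)
  'b' appears 3 time(s)
Total length = 2 + 3 = 5

5


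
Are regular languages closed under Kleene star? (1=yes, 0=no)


Regular languages are closed under:
- Union (DFA product construction)
- Intersection (DFA product construction)
- Complement (swap accept/reject states)
- Concatenation (NFA construction)
- Kleene star (NFA construction)
Kleene star is in this list
Therefore: closed

1


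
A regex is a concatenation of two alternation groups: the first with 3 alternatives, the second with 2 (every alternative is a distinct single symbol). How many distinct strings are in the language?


First group: 3 alternatives
Second group: 2 alternatives
Concatenation: each choice from group 1 pairs with each from group 2
Total = 3 x 2 = 6

6


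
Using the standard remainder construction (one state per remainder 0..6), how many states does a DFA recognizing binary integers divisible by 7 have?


Divisibility by 7 is tracked via the remainder mod 7: 0, 1, ..., 6
The construction assigns one state to each remainder
Number of remainders = 7

7


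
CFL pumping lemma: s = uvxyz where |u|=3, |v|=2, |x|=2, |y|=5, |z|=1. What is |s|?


|s| = |u| + |v| + |x| + |y| + |z|
= 3 + 2 + 2 + 5 + 1
= 5 + 2 + 6
= 7 + 6
= 13

13


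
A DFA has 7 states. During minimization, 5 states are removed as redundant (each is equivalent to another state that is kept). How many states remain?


Original DFA: 7 states
Redundant states removed: 5
Minimized states = original - removed
= 7 - 5
= 2

2


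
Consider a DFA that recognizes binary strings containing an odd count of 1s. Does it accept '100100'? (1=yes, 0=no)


DFA has 2 states: q_even (start, accept=no) and q_odd
Processing string '100100' character by character:
  Position 0: read '1', 1-count=1 -> q_odd
  Position 1: read '0', 1-count=1 -> q_odd (no change)
  Position 2: read '0', 1-count=1 -> q_odd (no change)
  Position 3: read '1', 1-count=2 -> q_even
  Position 4: read '0', 1-count=2 -> q_even (no change)
  Position 5: read '0', 1-count=2 -> q_even (no change)
Final state: q_even, total 1s = 2 (even); the DFA requires an odd count -> reject

0


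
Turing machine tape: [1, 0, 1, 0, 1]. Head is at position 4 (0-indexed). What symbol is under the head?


Tape: [1, 0, 1, 0, 1]
Positions: 0 1 2 3 4
Values:    1 0 1 0 1
Head at position 4
tape[4] = 1

1


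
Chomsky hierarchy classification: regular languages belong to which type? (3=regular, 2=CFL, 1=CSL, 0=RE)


Chomsky hierarchy levels:
  Type 3: Regular (DFA/NFA/regex)
  Type 2: Context-free (PDA)
  Type 1: Context-sensitive
  Type 0: Recursively enumerable (TM)
'regular' corresponds to Type 3

3


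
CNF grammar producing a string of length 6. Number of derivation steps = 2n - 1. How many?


Chomsky Normal Form derivation:
String length n = 6
Each step either:
  - Splits a nonterminal into two (n-1 such steps)
  - Converts a nonterminal to terminal (n such steps)
Total = (n-1) + n = 2n - 1
= 2(6) - 1
= 12 - 1
= 11

11


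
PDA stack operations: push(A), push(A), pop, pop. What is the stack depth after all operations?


Tracing stack operations:
  push(A) -> stack = [A], depth=1
  push(A) -> stack = [A,A], depth=2
  pop -> removed A, stack = [A], depth=1
  pop -> removed A, stack = [], depth=0
Final depth = 0

0


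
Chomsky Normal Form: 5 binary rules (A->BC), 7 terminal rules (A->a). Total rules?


CNF allows two rule forms:
  A -> BC (binary): 5 rules
  A -> a (terminal): 7 rules
Total = 5 + 7 = 12

12


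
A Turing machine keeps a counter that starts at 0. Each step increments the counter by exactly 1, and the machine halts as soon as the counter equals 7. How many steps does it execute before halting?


Counter starts at 0. Counting sequence:
  Step 1: counter = 1
  Step 2: counter = 2
  Step 3: counter = 3
  Step 4: counter = 4
  Step 5: counter = 5
  Step 6: counter = 6
  Step 7: counter = 7
Counter reached 7 -> halt
Total steps = 7

7


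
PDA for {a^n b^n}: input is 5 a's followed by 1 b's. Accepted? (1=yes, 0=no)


Language requires equal numbers of a's and b's
PDA pushes for each 'a', pops for each 'b'
Number of a's = 5
Number of b's = 1
5 != 1 -> Reject

0


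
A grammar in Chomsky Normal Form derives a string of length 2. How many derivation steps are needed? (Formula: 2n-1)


Chomsky Normal Form derivation:
String length n = 2
Each step either:
  - Splits a nonterminal into two (n-1 such steps)
  - Converts a nonterminal to terminal (n such steps)
Total = (n-1) + n = 2n - 1
= 2(2) - 1
= 4 - 1
= 3

3


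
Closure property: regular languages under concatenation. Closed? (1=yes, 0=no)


Regular languages are closed under:
- Union (DFA product construction)
- Intersection (DFA product construction)
- Complement (swap accept/reject states)
- Concatenation (NFA construction)
- Kleene star (NFA construction)
concatenation is in this list
Therefore: closed

1


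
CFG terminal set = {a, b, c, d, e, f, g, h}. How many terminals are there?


Terminal symbols: a, b, c, d, e, f, g, h
Counting each: a (#1), b (#2), c (#3), d (#4), e (#5), f (#6), g (#7), h (#8)
Total = 8

8


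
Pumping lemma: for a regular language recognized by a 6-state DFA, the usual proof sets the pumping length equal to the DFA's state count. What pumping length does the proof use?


Pumping lemma for regular languages (standard proof):
Take p = |Q|, the number of DFA states.
Any string of length >= |Q| passes through |Q|+1 states while reading its first |Q| symbols,
so by pigeonhole some state repeats, giving the loop that can be pumped.
Here |Q| = 6
Therefore the proof uses p = 6

6


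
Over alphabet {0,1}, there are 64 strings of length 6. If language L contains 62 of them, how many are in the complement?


Alphabet: {0,1}
String length: 6
Total strings of length 6 = 2^6 = 64
Strings in L = 62
Complement = total - |L|
= 64 - 62
= 2

2


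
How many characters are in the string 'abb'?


String: 'abb'
Counting characters:
  'a' appears 1 time(s)
  'b' appears 2 time(s)
Total length = 1 + 2 = 3

3


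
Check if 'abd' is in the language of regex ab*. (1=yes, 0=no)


Pattern: ab*
String: 'abd'
Pattern requires: exactly one 'a' followed by zero or more 'b's
First char is 'a' -> OK
Rest 'bd': all b's? No
Result: 0

0


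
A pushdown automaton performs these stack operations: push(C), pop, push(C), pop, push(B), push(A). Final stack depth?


Tracing stack operations:
  push(C) -> stack = [C], depth=1
  pop -> removed C, stack = [], depth=0
  push(C) -> stack = [C], depth=1
  pop -> removed C, stack = [], depth=0
  push(B) -> stack = [B], depth=1
  push(A) -> stack = [B,A], depth=2
Final depth = 2

2


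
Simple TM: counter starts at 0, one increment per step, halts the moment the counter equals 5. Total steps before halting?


Counter starts at 0. Counting sequence:
  Step 1: counter = 1
  Step 2: counter = 2
  Step 3: counter = 3
  Step 4: counter = 4
  Step 5: counter = 5
Counter reached 5 -> halt
Total steps = 5

5


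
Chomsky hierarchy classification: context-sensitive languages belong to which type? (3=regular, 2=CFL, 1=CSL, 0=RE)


Chomsky hierarchy levels:
  Type 3: Regular (DFA/NFA/regex)
  Type 2: Context-free (PDA)
  Type 1: Context-sensitive
  Type 0: Recursively enumerable (TM)
'context-sensitive' corresponds to Type 1

1


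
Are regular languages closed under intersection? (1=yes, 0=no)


Regular languages are closed under all standard operations:
- Union: Yes (product construction)
- Intersection: Yes (product construction)
- Complement: Yes (swap accept/reject)
- Concatenation: Yes (NFA construction)
Operation: intersection -> Closed

1


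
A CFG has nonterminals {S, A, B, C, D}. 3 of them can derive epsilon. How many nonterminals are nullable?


Nonterminals: {S, A, B, C, D}
A nonterminal is nullable if it can derive epsilon
Counting nullable nonterminals: 3
Total nullable = 3

3


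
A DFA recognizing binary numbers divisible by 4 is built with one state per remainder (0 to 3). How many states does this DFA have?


Divisibility by 4 is tracked via the remainder mod 4: 0, 1, ..., 3
The construction assigns one state to each remainder
Number of remainders = 4

4


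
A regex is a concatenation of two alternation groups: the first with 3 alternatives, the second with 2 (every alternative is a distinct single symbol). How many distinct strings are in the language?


First group: 3 alternatives
Second group: 2 alternatives
Concatenation: each choice from group 1 pairs with each from group 2
Total = 3 x 2 = 6

6


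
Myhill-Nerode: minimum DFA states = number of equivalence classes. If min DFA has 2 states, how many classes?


Myhill-Nerode theorem:
Number of equivalence classes = number of states in minimal DFA
Minimal DFA states = 2
Therefore equivalence classes = 2

2


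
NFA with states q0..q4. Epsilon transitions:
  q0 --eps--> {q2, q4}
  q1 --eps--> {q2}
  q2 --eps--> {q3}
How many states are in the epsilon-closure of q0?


Starting from q0
Initialize closure = {q0}
Follow epsilon from q0 -> add q2
Follow epsilon from q0 -> add q4
Follow epsilon from q2 -> add q3
Final closure: {q0, q2, q3, q4}
Size = 4

4


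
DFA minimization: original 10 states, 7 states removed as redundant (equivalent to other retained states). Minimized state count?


Original DFA: 10 states
Redundant states removed: 7
Minimized states = original - removed
= 10 - 7
= 3

3


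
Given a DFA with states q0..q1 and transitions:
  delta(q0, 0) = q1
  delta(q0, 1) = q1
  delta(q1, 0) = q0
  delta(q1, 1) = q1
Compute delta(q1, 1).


Looking up transition function:
delta(q1, 1) in the table
Row: q1, Column: 1
Result: q1

q1


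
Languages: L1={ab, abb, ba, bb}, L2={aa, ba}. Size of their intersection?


L1 = {ab, abb, ba, bb}
L2 = {aa, ba}
Checking each string in L1 against L2:
  'ab': in L2? No
  'abb': in L2? No
  'ba': in L2? Yes
  'bb': in L2? No
Intersection = {ba}
|L1 ∩ L2| = 1

1


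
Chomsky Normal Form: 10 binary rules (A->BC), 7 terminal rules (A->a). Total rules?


CNF allows two rule forms:
  A -> BC (binary): 10 rules
  A -> a (terminal): 7 rules
Total = 10 + 7 = 17

17


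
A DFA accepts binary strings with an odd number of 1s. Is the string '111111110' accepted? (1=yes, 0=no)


DFA has 2 states: q_even (start, accept=no) and q_odd
Processing string '111111110' character by character:
  Position 0: read '1', 1-count=1 -> q_odd
  Position 1: read '1', 1-count=2 -> q_even
  Position 2: read '1', 1-count=3 -> q_odd
  Position 3: read '1', 1-count=4 -> q_even
  Position 4: read '1', 1-count=5 -> q_odd
  Position 5: read '1', 1-count=6 -> q_even
  Position 6: read '1', 1-count=7 -> q_odd
  Position 7: read '1', 1-count=8 -> q_even
  Position 8: read '0', 1-count=8 -> q_even (no change)
Final state: q_even, total 1s = 8 (even); the DFA requires an odd count -> reject

0


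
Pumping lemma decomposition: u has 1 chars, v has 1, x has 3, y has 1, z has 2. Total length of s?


|s| = |u| + |v| + |x| + |y| + |z|
= 1 + 1 + 3 + 1 + 2
= 2 + 3 + 3
= 5 + 3
= 8

8


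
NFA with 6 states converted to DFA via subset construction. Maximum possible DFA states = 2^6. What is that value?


NFA has 6 states
Subset construction: each DFA state = subset of NFA states
Maximum subsets = 2^6
2^6 = 64

64


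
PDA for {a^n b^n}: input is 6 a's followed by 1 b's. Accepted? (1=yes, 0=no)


Language requires equal numbers of a's and b's
PDA pushes for each 'a', pops for each 'b'
Number of a's = 6
Number of b's = 1
6 != 1 -> Reject

0


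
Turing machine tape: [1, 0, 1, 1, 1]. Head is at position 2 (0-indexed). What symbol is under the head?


Tape: [1, 0, 1, 1, 1]
Positions: 0 1 2 3 4
Values:    1 0 1 1 1
Head at position 2
tape[2] = 1

1


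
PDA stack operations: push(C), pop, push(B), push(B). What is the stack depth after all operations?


Tracing stack operations:
  push(C) -> stack = [C], depth=1
  pop -> removed C, stack = [], depth=0
  push(B) -> stack = [B], depth=1
  push(B) -> stack = [B,B], depth=2
Final depth = 2

2


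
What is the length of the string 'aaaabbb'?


String: 'aaaabbb'
Counting characters:
  'a' appears 4 time(s)
  'b' appears 3 time(s)
Total length = 4 + 3 = 7

7


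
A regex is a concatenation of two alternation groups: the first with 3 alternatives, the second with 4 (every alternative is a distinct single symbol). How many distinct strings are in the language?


First group: 3 alternatives
Second group: 4 alternatives
Concatenation: each choice from group 1 pairs with each from group 2
Total = 3 x 4 = 12

12


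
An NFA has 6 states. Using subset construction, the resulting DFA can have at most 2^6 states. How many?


NFA has 6 states
Subset construction: each DFA state = subset of NFA states
Maximum subsets = 2^6
2^6 = 64

64


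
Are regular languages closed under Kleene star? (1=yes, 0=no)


Regular languages are closed under:
- Union (DFA product construction)
- Intersection (DFA product construction)
- Complement (swap accept/reject states)
- Concatenation (NFA construction)
- Kleene star (NFA construction)
Kleene star is in this list
Therefore: closed

1


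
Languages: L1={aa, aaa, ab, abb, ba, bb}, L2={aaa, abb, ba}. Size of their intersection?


L1 = {aa, aaa, ab, abb, ba, bb}
L2 = {aaa, abb, ba}
Checking each string in L1 against L2:
  'aa': in L2? No
  'aaa': in L2? Yes
  'ab': in L2? No
  'abb': in L2? Yes
  'ba': in L2? Yes
  'bb': in L2? No
Intersection = {aaa, abb, ba}
|L1 ∩ L2| = 3

3


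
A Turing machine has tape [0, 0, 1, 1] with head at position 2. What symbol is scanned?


Tape: [0, 0, 1, 1]
Positions: 0 1 2 3
Values:    0 0 1 1
Head at position 2
tape[2] = 1

1


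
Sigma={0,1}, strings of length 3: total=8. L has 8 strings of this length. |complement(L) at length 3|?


Alphabet: {0,1}
String length: 3
Total strings of length 3 = 2^3 = 8
Strings in L = 8
Complement = total - |L|
= 8 - 8
= 0

0


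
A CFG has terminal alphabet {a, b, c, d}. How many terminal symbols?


Terminal symbols: a, b, c, d
Counting each: a (#1), b (#2), c (#3), d (#4)
Total = 4

4


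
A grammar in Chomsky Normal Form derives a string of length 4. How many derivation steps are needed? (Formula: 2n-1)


Chomsky Normal Form derivation:
String length n = 4
Each step either:
  - Splits a nonterminal into two (n-1 such steps)
  - Converts a nonterminal to terminal (n such steps)
Total = (n-1) + n = 2n - 1
= 2(4) - 1
= 8 - 1
= 7

7


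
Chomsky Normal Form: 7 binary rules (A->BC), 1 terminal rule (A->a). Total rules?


CNF allows two rule forms:
  A -> BC (binary): 7 rules
  A -> a (terminal): 1 rule
Total = 7 + 1 = 8

8


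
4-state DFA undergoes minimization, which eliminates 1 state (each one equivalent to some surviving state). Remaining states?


Original DFA: 4 states
Redundant states removed: 1
Minimized states = original - removed
= 4 - 1
= 3

3


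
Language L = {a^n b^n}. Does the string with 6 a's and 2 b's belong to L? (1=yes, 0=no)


Language requires equal numbers of a's and b's
PDA pushes for each 'a', pops for each 'b'
Number of a's = 6
Number of b's = 2
6 != 2 -> Reject

0


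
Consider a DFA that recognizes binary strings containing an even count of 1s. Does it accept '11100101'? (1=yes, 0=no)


DFA has 2 states: q_even (start, accept=yes) and q_odd
Processing string '11100101' character by character:
  Position 0: read '1', 1-count=1 -> q_odd
  Position 1: read '1', 1-count=2 -> q_even
  Position 2: read '1', 1-count=3 -> q_odd
  Position 3: read '0', 1-count=3 -> q_odd (no change)
  Position 4: read '0', 1-count=3 -> q_odd (no change)
  Position 5: read '1', 1-count=4 -> q_even
  Position 6: read '0', 1-count=4 -> q_even (no change)
  Position 7: read '1', 1-count=5 -> q_odd
Final state: q_odd, total 1s = 5 (odd); the DFA requires an even count -> reject

0


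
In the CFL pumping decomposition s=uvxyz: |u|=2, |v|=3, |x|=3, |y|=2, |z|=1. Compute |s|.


|s| = |u| + |v| + |x| + |y| + |z|
= 2 + 3 + 3 + 2 + 1
= 5 + 3 + 3
= 8 + 3
= 11

11


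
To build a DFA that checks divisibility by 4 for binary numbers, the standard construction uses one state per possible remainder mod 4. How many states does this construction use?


Divisibility by 4 is tracked via the remainder mod 4: 0, 1, ..., 3
The construction assigns one state to each remainder
Number of remainders = 4

4


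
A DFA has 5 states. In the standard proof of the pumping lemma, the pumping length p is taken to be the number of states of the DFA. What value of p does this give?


Pumping lemma for regular languages (standard proof):
Take p = |Q|, the number of DFA states.
Any string of length >= |Q| passes through |Q|+1 states while reading its first |Q| symbols,
so by pigeonhole some state repeats, giving the loop that can be pumped.
Here |Q| = 5
Therefore the proof uses p = 5

5


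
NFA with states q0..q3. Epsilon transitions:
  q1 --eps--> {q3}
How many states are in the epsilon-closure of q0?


Starting from q0
Initialize closure = {q0}
q0 has no outgoing epsilon transitions -> nothing to add
Final closure: {q0}
Size = 1

1


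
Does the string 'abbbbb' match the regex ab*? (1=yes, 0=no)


Pattern: ab*
String: 'abbbbb'
Pattern requires: exactly one 'a' followed by zero or more 'b's
First char is 'a' -> OK
Rest 'bbbbb': all b's? Yes
Result: 1

1


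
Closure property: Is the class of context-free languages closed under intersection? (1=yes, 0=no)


CFL closure properties:
  Closed under: union, concatenation, Kleene star
  NOT closed under: intersection, complement
Operation 'intersection' is in not-closed list -> No (not closed)

0


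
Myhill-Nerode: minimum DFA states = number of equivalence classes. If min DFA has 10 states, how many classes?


Myhill-Nerode theorem:
Number of equivalence classes = number of states in minimal DFA
Minimal DFA states = 10
Therefore equivalence classes = 10

10


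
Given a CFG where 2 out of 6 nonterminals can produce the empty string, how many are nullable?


Nonterminals: {S, A, B, C, D, E}
A nonterminal is nullable if it can derive epsilon
Counting nullable nonterminals: 2
Total nullable = 2

2


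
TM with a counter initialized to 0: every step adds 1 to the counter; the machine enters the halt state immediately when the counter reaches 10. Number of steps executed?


Counter starts at 0. Counting sequence:
  Step 1: counter = 1
  Step 2: counter = 2
  Step 3: counter = 3
  Step 4: counter = 4
  Step 5: counter = 5
  Step 6: counter = 6
  ...
  Step 10: counter = 10
Counter reached 10 -> halt
Total steps = 10

10


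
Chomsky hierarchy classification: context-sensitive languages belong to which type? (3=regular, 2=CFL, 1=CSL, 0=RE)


Chomsky hierarchy levels:
  Type 3: Regular (DFA/NFA/regex)
  Type 2: Context-free (PDA)
  Type 1: Context-sensitive
  Type 0: Recursively enumerable (TM)
'context-sensitive' corresponds to Type 1

1


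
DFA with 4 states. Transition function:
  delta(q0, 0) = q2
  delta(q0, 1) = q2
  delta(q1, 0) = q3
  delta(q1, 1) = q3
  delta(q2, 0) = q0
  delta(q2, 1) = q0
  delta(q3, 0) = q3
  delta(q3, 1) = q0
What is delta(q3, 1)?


Looking up transition function:
delta(q3, 1) in the table
Row: q3, Column: 1
Result: q0

q0


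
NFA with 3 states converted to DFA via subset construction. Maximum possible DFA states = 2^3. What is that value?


NFA has 3 states
Subset construction: each DFA state = subset of NFA states
Maximum subsets = 2^3
2^3 = 8

8


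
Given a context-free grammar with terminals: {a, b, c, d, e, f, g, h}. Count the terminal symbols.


Terminal symbols: a, b, c, d, e, f, g, h
Counting each: a (#1), b (#2), c (#3), d (#4), e (#5), f (#6), g (#7), h (#8)
Total = 8

8


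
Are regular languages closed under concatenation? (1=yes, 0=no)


Regular languages are closed under:
- Union (DFA product construction)
- Intersection (DFA product construction)
- Complement (swap accept/reject states)
- Concatenation (NFA construction)
- Kleene star (NFA construction)
concatenation is in this list
Therefore: closed

1


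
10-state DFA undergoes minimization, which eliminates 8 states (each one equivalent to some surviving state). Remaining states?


Original DFA: 10 states
Redundant states removed: 8
Minimized states = original - removed
= 10 - 8
= 2

2


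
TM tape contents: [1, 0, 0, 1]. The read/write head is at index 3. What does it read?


Tape: [1, 0, 0, 1]
Positions: 0 1 2 3
Values:    1 0 0 1
Head at position 3
tape[3] = 1

1


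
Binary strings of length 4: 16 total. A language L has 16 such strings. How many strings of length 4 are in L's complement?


Alphabet: {0,1}
String length: 4
Total strings of length 4 = 2^4 = 16
Strings in L = 16
Complement = total - |L|
= 16 - 16
= 0

0


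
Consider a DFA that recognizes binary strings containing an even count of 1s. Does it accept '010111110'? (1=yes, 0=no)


DFA has 2 states: q_even (start, accept=yes) and q_odd
Processing string '010111110' character by character:
  Position 0: read '0', 1-count=0 -> q_even (no change)
  Position 1: read '1', 1-count=1 -> q_odd
  Position 2: read '0', 1-count=1 -> q_odd (no change)
  Position 3: read '1', 1-count=2 -> q_even
  Position 4: read '1', 1-count=3 -> q_odd
  Position 5: read '1', 1-count=4 -> q_even
  Position 6: read '1', 1-count=5 -> q_odd
  Position 7: read '1', 1-count=6 -> q_even
  Position 8: read '0', 1-count=6 -> q_even (no change)
Final state: q_even, total 1s = 6 (even); the DFA requires an even count -> accept

1


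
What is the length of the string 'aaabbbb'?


String: 'aaabbbb'
Counting characters:
  'a' appears 3 time(s)
  'b' appears 4 time(s)
Total length = 3 + 4 = 7

7


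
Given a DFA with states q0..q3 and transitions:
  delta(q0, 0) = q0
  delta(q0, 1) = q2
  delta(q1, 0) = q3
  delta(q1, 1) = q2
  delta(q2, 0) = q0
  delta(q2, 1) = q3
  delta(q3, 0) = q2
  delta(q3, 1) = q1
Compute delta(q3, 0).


Looking up transition function:
delta(q3, 0) in the table
Row: q3, Column: 0
Result: q2

q2


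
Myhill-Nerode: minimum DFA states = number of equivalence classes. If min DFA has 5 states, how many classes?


Myhill-Nerode theorem:
Number of equivalence classes = number of states in minimal DFA
Minimal DFA states = 5
Therefore equivalence classes = 5

5


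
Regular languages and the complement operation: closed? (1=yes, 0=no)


Regular languages are closed under all standard operations:
- Union: Yes (product construction)
- Intersection: Yes (product construction)
- Complement: Yes (swap accept/reject)
- Concatenation: Yes (NFA construction)
Operation: complement -> Closed

1


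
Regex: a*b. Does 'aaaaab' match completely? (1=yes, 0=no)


Pattern: a*b
String: 'aaaaab'
Pattern requires: zero or more 'a's followed by exactly one 'b'
Found 5 leading 'a's
Remaining: 'b'
Remaining is exactly 'b' -> match
Result: 1

1


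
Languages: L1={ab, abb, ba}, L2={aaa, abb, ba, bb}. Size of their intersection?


L1 = {ab, abb, ba}
L2 = {aaa, abb, ba, bb}
Checking each string in L1 against L2:
  'ab': in L2? No
  'abb': in L2? Yes
  'ba': in L2? Yes
Intersection = {abb, ba}
|L1 ∩ L2| = 2

2


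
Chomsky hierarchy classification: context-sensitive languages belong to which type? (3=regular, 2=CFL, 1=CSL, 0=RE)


Chomsky hierarchy levels:
  Type 3: Regular (DFA/NFA/regex)
  Type 2: Context-free (PDA)
  Type 1: Context-sensitive
  Type 0: Recursively enumerable (TM)
'context-sensitive' corresponds to Type 1

1


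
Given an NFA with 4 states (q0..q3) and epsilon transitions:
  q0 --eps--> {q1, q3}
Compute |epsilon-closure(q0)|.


Starting from q0
Initialize closure = {q0}
Follow epsilon from q0 -> add q1
Follow epsilon from q0 -> add q3
Final closure: {q0, q1, q3}
Size = 3

3


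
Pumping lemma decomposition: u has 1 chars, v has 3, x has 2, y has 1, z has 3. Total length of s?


|s| = |u| + |v| + |x| + |y| + |z|
= 1 + 3 + 2 + 1 + 3
= 4 + 2 + 4
= 6 + 4
= 10

10


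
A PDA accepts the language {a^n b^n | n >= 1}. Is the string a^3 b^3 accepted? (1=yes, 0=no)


Language requires equal numbers of a's and b's
PDA pushes for each 'a', pops for each 'b'
Number of a's = 3
Number of b's = 3
3 == 3 -> Accept

1


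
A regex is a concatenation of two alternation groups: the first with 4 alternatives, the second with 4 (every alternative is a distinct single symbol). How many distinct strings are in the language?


First group: 4 alternatives
Second group: 4 alternatives
Concatenation: each choice from group 1 pairs with each from group 2
Total = 4 x 4 = 16

16


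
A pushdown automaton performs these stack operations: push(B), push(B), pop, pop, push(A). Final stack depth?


Tracing stack operations:
  push(B) -> stack = [B], depth=1
  push(B) -> stack = [B,B], depth=2
  pop -> removed B, stack = [B], depth=1
  pop -> removed B, stack = [], depth=0
  push(A) -> stack = [A], depth=1
Final depth = 1

1


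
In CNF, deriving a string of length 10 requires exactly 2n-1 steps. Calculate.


Chomsky Normal Form derivation:
String length n = 10
Each step either:
  - Splits a nonterminal into two (n-1 such steps)
  - Converts a nonterminal to terminal (n such steps)
Total = (n-1) + n = 2n - 1
= 2(10) - 1
= 20 - 1
= 19

19


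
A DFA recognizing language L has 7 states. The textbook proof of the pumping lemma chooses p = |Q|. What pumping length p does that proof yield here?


Pumping lemma for regular languages (standard proof):
Take p = |Q|, the number of DFA states.
Any string of length >= |Q| passes through |Q|+1 states while reading its first |Q| symbols,
so by pigeonhole some state repeats, giving the loop that can be pumped.
Here |Q| = 7
Therefore the proof uses p = 7

7


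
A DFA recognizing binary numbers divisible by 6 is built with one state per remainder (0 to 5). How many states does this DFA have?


Divisibility by 6 is tracked via the remainder mod 6: 0, 1, ..., 5
The construction assigns one state to each remainder
Number of remainders = 6

6


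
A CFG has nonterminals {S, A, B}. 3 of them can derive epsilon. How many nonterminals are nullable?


Nonterminals: {S, A, B}
A nonterminal is nullable if it can derive epsilon
Counting nullable nonterminals: 3
Total nullable = 3

3


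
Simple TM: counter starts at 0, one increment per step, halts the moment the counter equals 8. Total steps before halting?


Counter starts at 0. Counting sequence:
  Step 1: counter = 1
  Step 2: counter = 2
  Step 3: counter = 3
  Step 4: counter = 4
  Step 5: counter = 5
  Step 6: counter = 6
  Step 7: counter = 7
  Step 8: counter = 8
Counter reached 8 -> halt
Total steps = 8

8


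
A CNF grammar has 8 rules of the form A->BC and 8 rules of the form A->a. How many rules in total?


CNF allows two rule forms:
  A -> BC (binary): 8 rules
  A -> a (terminal): 8 rules
Total = 8 + 8 = 16

16


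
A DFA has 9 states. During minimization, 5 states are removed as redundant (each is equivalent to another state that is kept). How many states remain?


Original DFA: 9 states
Redundant states removed: 5
Minimized states = original - removed
= 9 - 5
= 4

4
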